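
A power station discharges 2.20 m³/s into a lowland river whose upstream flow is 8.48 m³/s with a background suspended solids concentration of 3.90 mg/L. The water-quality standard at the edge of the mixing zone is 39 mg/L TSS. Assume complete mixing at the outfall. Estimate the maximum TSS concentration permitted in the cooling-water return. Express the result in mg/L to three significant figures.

174 mg/L

Mass balance: 39·10.68 = 2.2·Cₑ + 8.48·3.9.
Cₑ = (416.5 − 33.07) / 2.2 = 174.3 mg/L.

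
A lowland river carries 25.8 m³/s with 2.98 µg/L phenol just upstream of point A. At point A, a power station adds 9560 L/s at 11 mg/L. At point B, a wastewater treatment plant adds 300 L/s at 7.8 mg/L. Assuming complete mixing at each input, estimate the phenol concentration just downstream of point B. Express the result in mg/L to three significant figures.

3.02 mg/L

2.98 µg/L = 0.00298 mg/L.
9560 L/s = 9.56 m³/s.
After input A: C = (25.8·0.00298 + 9.56·11) / 35.36 = 2.976 mg/L.
300 L/s = 0.3 m³/s.
After input B: C = (35.36·2.976 + 0.3·7.8) / 35.66 = 3.017 mg/L.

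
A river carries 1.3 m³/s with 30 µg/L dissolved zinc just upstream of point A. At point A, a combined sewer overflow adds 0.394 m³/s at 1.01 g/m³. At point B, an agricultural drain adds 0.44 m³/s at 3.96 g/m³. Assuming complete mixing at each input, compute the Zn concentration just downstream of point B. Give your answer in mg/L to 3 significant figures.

1.02 mg/L

30 µg/L = 0.03 mg/L.
After input A: C = (1.3·0.03 + 0.394·1.01) / 1.694 = 0.2579 mg/L.
After input B: C = (1.694·0.2579 + 0.44·3.96) / 2.134 = 1.021 mg/L.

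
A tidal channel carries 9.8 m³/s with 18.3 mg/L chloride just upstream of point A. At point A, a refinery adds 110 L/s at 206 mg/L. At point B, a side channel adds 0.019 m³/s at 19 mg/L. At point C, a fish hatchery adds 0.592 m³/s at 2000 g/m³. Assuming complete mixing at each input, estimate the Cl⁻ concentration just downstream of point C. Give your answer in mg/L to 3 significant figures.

132 mg/L

110 L/s = 0.11 m³/s.
After input A: C = (9.8·18.3 + 0.11·206) / 9.91 = 20.38 mg/L.
After input B: C = (9.91·20.38 + 0.019·19) / 9.929 = 20.38 mg/L.
After input C: C = (9.929·20.38 + 0.592·2000) / 10.52 = 131.8 mg/L.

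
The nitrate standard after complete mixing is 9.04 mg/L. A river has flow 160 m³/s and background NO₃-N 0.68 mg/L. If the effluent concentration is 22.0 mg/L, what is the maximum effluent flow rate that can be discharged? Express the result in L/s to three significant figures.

Mass balance at complete mixing: C_std·(Q_w + Q_r) = Q_w·C_e + Q_r·C_b.
Rearranging, Q_w = Q_r·(C_std − C_b)/(C_e − C_std) = 160·(9.04 − 0.68) / (22 − 9.04) = 103.2 m³/s.
= 1.032e+05 L/s.

103000 L/s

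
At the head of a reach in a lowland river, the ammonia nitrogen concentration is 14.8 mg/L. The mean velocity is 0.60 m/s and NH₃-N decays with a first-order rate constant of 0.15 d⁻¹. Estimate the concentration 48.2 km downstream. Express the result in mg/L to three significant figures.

12.9 mg/L

Travel time t = 48.2 km / 0.60 m/s = 4.82e+04/0.60 = 8.033e+04 s = 0.9298 d.
First-order decay: C = 14.8·exp(−0.15·0.9298) = 14.8·0.8698 = 12.87 mg/L.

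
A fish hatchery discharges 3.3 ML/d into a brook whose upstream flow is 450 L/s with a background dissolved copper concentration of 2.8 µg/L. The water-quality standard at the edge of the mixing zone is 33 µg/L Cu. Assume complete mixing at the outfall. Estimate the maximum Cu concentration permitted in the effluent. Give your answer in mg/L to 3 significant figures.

0.389 mg/L

3.3 ML/d = 0.03819 m³/s.
450 L/s = 0.45 m³/s.
2.8 µg/L = 0.0028 mg/L.
33 µg/L = 0.033 mg/L.
Mass balance: 0.033·0.4882 = 0.03819·Cₑ + 0.45·0.0028.
Cₑ = (0.01611 − 0.00126) / 0.03819 = 0.3888 mg/L.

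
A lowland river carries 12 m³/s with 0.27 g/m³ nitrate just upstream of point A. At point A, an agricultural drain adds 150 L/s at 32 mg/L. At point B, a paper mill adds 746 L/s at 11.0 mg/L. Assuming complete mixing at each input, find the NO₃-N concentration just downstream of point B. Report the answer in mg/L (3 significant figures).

1.26 mg/L

150 L/s = 0.15 m³/s.
After input A: C = (12·0.27 + 0.15·32) / 12.15 = 0.6617 mg/L.
746 L/s = 0.746 m³/s.
After input B: C = (12.15·0.6617 + 0.746·11) / 12.9 = 1.26 mg/L.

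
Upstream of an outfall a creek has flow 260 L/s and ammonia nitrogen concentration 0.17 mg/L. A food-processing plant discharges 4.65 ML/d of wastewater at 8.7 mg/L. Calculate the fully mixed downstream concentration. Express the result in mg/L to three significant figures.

4.65 ML/d = 0.05382 m³/s.
260 L/s = 0.26 m³/s.
By mass balance at complete mixing, C = (0.05382·8.7 + 0.26·0.17) / (0.05382 + 0.26) = 0.5124/0.3138 = 1.633 mg/L.

1.63 mg/L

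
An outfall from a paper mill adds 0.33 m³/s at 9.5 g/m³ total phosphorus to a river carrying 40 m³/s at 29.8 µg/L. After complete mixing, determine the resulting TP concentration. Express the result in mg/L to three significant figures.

0.107 mg/L

29.8 µg/L = 0.0298 mg/L.
By mass balance at complete mixing, C = (0.33·9.5 + 40·0.0298) / (0.33 + 40) = 4.327/40.33 = 0.1073 mg/L.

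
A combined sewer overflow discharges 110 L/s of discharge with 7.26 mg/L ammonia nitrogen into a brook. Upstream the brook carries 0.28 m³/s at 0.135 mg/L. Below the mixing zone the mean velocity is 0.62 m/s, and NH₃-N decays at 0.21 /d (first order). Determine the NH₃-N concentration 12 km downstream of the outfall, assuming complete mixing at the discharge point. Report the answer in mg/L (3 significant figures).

110 L/s = 0.11 m³/s.
After complete mixing, C₀ = (0.11·7.26 + 0.28·0.135) / 0.39 = 2.145 mg/L.
Travel time t = 1.2e+04 m / 0.62 m/s = 1.935e+04 s = 0.224 d.
C = 2.145·exp(−0.21·0.224) = 2.145·0.954 = 2.046 mg/L.

2.05 mg/L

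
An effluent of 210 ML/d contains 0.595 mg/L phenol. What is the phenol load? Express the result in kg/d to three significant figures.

210 ML/d = 2.431 m³/s.
Mass flux = Q·C = 2.431 m³/s × 0.595 g/m³ = 1.446 g/s.
= 1.446 g/s × 86.4 = 124.9 kg/d.

125 kg/d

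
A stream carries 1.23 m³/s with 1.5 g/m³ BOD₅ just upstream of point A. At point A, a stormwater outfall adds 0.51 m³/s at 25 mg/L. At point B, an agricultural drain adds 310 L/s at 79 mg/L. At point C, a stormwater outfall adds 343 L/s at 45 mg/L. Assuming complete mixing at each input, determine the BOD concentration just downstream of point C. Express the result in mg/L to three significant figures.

22.8 mg/L

After input A: C = (1.23·1.5 + 0.51·25) / 1.74 = 8.388 mg/L.
310 L/s = 0.31 m³/s.
After input B: C = (1.74·8.388 + 0.31·79) / 2.05 = 19.07 mg/L.
343 L/s = 0.343 m³/s.
After input C: C = (2.05·19.07 + 0.343·45) / 2.393 = 22.78 mg/L.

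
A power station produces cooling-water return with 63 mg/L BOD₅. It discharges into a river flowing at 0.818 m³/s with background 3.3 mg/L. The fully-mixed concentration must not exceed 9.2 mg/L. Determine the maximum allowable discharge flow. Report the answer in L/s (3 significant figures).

Mass balance at complete mixing: C_std·(Q_w + Q_r) = Q_w·C_e + Q_r·C_b.
Rearranging, Q_w = Q_r·(C_std − C_b)/(C_e − C_std) = 0.818·(9.2 − 3.3) / (63 − 9.2) = 0.08971 m³/s.
= 89.71 L/s.

89.7 L/s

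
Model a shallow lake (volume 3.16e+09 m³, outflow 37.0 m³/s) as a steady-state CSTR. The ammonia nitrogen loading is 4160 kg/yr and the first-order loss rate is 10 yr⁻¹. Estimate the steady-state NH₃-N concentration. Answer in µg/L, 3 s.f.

0.127 µg/L

Outflow Q = 37.0 m³/s × 3.156e+07 s/yr = 1.168e+09 m³/yr.
Steady-state CSTR mass balance: W = Q·C + k·V·C, so C = W/(Q + kV).
Q + kV = 1.168e+09 + 10·3.16e+09 = 3.277e+10 m³/yr.
C = 4160/3.277e+10 = 1.27e-07 kg/m³ = 0.000127 mg/L = 0.127 µg/L.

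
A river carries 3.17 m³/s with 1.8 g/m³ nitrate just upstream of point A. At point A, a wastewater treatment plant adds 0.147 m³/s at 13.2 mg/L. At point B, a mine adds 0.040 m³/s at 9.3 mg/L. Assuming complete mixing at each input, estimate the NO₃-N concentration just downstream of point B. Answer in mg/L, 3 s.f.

2.39 mg/L

After input A: C = (3.17·1.8 + 0.147·13.2) / 3.317 = 2.305 mg/L.
After input B: C = (3.317·2.305 + 0.04·9.3) / 3.357 = 2.389 mg/L.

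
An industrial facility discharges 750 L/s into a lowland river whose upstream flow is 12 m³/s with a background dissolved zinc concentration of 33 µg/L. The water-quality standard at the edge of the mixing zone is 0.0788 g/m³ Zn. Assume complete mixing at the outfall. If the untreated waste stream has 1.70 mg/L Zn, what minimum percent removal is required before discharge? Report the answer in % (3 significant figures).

750 L/s = 0.75 m³/s.
33 µg/L = 0.033 mg/L.
Mass balance: 0.0788·12.75 = 0.75·Cₑ + 12·0.033.
Cₑ = (1.005 − 0.396) / 0.75 = 0.8116 mg/L.
Required removal = 1 − 0.8116/1.70 = 52.26 %.

52.3 %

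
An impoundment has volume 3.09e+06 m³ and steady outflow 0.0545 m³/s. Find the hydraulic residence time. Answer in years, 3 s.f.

1.80 yr

Q = 0.0545 m³/s × 3.156e+07 s/yr = 1.72e+06 m³/yr.
Hydraulic residence time τ = V/Q = 3.09e+06/1.72e+06 = 1.797 yr.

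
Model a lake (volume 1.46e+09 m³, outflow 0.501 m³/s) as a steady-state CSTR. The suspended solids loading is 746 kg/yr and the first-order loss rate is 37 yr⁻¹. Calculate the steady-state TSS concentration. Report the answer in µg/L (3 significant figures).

0.0138 µg/L

Outflow Q = 0.501 m³/s × 3.156e+07 s/yr = 1.581e+07 m³/yr.
Steady-state CSTR mass balance: W = Q·C + k·V·C, so C = W/(Q + kV).
Q + kV = 1.581e+07 + 37·1.46e+09 = 5.404e+10 m³/yr.
C = 746/5.404e+10 = 1.381e-08 kg/m³ = 1.381e-05 mg/L = 0.01381 µg/L.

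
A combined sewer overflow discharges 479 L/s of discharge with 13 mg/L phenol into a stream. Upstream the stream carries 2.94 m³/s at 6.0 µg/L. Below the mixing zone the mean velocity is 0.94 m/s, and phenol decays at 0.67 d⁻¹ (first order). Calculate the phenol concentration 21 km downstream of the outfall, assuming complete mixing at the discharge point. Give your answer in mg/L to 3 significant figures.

479 L/s = 0.479 m³/s.
6.0 µg/L = 0.006 mg/L.
After complete mixing, C₀ = (0.479·13 + 2.94·0.006) / 3.419 = 1.826 mg/L.
Travel time t = 2.1e+04 m / 0.94 m/s = 2.234e+04 s = 0.2586 d.
C = 1.826·exp(−0.67·0.2586) = 1.826·0.8409 = 1.536 mg/L.

1.54 mg/L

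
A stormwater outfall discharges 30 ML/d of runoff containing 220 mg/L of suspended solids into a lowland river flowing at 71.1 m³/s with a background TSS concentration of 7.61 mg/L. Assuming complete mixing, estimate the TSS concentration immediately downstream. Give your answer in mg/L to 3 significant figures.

8.64 mg/L

30 ML/d = 0.3472 m³/s.
Flow-weighted mixing gives C = (0.3472·220 + 71.1·7.61) / (0.3472 + 71.1) = 617.5/71.45 = 8.642 mg/L.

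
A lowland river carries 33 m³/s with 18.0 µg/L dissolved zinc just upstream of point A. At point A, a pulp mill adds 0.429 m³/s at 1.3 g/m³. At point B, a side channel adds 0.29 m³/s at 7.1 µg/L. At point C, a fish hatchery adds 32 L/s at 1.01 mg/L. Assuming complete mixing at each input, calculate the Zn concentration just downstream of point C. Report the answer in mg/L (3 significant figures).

18.0 µg/L = 0.018 mg/L.
After input A: C = (33·0.018 + 0.429·1.3) / 33.43 = 0.03445 mg/L.
7.1 µg/L = 0.0071 mg/L.
After input B: C = (33.43·0.03445 + 0.29·0.0071) / 33.72 = 0.03422 mg/L.
32 L/s = 0.032 m³/s.
After input C: C = (33.72·0.03422 + 0.032·1.01) / 33.75 = 0.03514 mg/L.

0.0351 mg/L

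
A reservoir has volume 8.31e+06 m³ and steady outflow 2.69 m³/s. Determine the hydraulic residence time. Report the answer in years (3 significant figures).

Q = 2.69 m³/s × 3.156e+07 s/yr = 8.489e+07 m³/yr.
Hydraulic residence time τ = V/Q = 8.31e+06/8.489e+07 = 0.09789 yr.

0.0979 yr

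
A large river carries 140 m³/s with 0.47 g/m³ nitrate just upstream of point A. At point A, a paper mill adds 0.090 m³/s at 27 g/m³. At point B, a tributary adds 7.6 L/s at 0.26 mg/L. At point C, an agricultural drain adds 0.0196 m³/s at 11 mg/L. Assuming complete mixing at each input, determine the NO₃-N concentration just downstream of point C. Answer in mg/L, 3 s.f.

After input A: C = (140·0.47 + 0.09·27) / 140.1 = 0.487 mg/L.
7.6 L/s = 0.0076 m³/s.
After input B: C = (140.1·0.487 + 0.0076·0.26) / 140.1 = 0.487 mg/L.
After input C: C = (140.1·0.487 + 0.0196·11) / 140.1 = 0.4885 mg/L.

0.489 mg/L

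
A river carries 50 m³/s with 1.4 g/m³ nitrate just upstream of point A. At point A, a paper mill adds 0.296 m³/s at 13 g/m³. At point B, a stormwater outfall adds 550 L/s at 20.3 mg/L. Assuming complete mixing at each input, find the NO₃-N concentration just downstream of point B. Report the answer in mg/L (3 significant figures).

1.67 mg/L

After input A: C = (50·1.4 + 0.296·13) / 50.3 = 1.468 mg/L.
550 L/s = 0.55 m³/s.
After input B: C = (50.3·1.468 + 0.55·20.3) / 50.85 = 1.672 mg/L.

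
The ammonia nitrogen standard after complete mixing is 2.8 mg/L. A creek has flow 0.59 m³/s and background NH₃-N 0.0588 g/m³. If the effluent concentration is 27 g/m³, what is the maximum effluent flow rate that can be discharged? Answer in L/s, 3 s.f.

66.8 L/s

Mass balance at complete mixing: C_std·(Q_w + Q_r) = Q_w·C_e + Q_r·C_b.
Rearranging, Q_w = Q_r·(C_std − C_b)/(C_e − C_std) = 0.59·(2.8 − 0.0588) / (27 − 2.8) = 0.06683 m³/s.
= 66.83 L/s.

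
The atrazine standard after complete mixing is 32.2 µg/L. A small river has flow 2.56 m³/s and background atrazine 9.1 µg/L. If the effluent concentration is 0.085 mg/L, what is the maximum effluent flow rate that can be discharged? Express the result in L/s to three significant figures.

9.1 µg/L = 0.0091 mg/L.
32.2 µg/L = 0.0322 mg/L.
Mass balance at complete mixing: C_std·(Q_w + Q_r) = Q_w·C_e + Q_r·C_b.
Rearranging, Q_w = Q_r·(C_std − C_b)/(C_e − C_std) = 2.56·(0.0322 − 0.0091) / (0.085 − 0.0322) = 1.12 m³/s.
= 1120 L/s.

1120 L/s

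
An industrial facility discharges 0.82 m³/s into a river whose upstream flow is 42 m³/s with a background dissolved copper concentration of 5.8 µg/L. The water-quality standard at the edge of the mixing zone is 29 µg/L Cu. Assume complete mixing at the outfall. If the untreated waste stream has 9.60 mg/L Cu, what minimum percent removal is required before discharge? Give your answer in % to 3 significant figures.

5.8 µg/L = 0.0058 mg/L.
29 µg/L = 0.029 mg/L.
Mass balance: 0.029·42.82 = 0.82·Cₑ + 42·0.0058.
Cₑ = (1.242 − 0.2436) / 0.82 = 1.217 mg/L.
Required removal = 1 − 1.217/9.60 = 87.32 %.

87.3 %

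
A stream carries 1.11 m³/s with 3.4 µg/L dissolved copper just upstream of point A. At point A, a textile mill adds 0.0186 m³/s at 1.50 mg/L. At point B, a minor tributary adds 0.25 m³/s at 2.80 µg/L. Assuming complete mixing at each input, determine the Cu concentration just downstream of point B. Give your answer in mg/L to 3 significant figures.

0.0235 mg/L

3.4 µg/L = 0.0034 mg/L.
After input A: C = (1.11·0.0034 + 0.0186·1.5) / 1.129 = 0.02806 mg/L.
2.80 µg/L = 0.0028 mg/L.
After input B: C = (1.129·0.02806 + 0.25·0.0028) / 1.379 = 0.02348 mg/L.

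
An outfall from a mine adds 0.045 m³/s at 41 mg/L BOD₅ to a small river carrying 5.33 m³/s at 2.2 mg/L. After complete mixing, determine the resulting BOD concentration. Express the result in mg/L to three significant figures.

Conservation of mass across the mixing zone: C = (0.045·41 + 5.33·2.2) / (0.045 + 5.33) = 13.57/5.375 = 2.525 mg/L.

2.52 mg/L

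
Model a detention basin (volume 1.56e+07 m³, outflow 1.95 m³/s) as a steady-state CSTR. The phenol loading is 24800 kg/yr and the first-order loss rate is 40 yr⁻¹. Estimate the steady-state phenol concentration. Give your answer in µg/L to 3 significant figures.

36.2 µg/L

Outflow Q = 1.95 m³/s × 3.156e+07 s/yr = 6.154e+07 m³/yr.
Steady-state CSTR mass balance: W = Q·C + k·V·C, so C = W/(Q + kV).
Q + kV = 6.154e+07 + 40·1.56e+07 = 6.855e+08 m³/yr.
C = 24800/6.855e+08 = 3.618e-05 kg/m³ = 0.03618 mg/L = 36.18 µg/L.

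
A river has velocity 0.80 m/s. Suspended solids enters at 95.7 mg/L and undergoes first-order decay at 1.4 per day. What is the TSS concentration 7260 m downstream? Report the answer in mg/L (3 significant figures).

82.6 mg/L

Travel time t = 7260 m / 0.80 m/s = 7260/0.80 = 9075 s = 0.105 d.
First-order decay: C = 95.7·exp(−1.4·0.105) = 95.7·0.8633 = 82.61 mg/L.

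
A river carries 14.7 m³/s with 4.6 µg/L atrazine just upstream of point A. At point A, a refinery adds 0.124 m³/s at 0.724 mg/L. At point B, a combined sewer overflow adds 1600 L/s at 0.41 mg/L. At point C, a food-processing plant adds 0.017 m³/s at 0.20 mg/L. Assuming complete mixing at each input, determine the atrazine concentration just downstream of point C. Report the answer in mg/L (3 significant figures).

4.6 µg/L = 0.0046 mg/L.
After input A: C = (14.7·0.0046 + 0.124·0.724) / 14.82 = 0.01062 mg/L.
1600 L/s = 1.6 m³/s.
After input B: C = (14.82·0.01062 + 1.6·0.41) / 16.42 = 0.04952 mg/L.
After input C: C = (16.42·0.04952 + 0.017·0.2) / 16.44 = 0.04968 mg/L.

0.0497 mg/L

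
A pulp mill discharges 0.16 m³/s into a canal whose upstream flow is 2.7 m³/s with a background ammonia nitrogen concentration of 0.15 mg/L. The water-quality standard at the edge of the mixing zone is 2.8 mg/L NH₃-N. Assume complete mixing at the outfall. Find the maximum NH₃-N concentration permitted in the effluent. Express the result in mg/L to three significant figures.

47.5 mg/L

Mass balance: 2.8·2.86 = 0.16·Cₑ + 2.7·0.15.
Cₑ = (8.008 − 0.405) / 0.16 = 47.52 mg/L.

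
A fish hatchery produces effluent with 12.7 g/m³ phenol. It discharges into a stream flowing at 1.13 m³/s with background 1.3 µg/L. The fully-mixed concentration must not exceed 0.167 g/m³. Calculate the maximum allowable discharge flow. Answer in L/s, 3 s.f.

1.3 µg/L = 0.0013 mg/L.
Mass balance at complete mixing: C_std·(Q_w + Q_r) = Q_w·C_e + Q_r·C_b.
Rearranging, Q_w = Q_r·(C_std − C_b)/(C_e − C_std) = 1.13·(0.167 − 0.0013) / (12.7 − 0.167) = 0.01494 m³/s.
= 14.94 L/s.

14.9 L/s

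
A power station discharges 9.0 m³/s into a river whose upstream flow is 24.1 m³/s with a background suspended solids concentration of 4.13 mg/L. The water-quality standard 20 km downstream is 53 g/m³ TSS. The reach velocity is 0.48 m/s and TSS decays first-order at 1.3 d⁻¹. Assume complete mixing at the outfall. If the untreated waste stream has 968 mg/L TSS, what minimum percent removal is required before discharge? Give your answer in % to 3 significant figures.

63.4 %

Travel time to the compliance point: t = 2e+04/0.48 = 4.167e+04 s = 0.4823 d; decay factor exp(−1.3·0.4823) = 0.5342.
So the concentration just after mixing may be at most 53/0.5342 = 99.21 mg/L.
Mass balance: 99.21·33.1 = 9·Cₑ + 24.1·4.13.
Cₑ = (3284 − 99.53) / 9 = 353.8 mg/L.
Required removal = 1 − 353.8/968 = 63.45 %.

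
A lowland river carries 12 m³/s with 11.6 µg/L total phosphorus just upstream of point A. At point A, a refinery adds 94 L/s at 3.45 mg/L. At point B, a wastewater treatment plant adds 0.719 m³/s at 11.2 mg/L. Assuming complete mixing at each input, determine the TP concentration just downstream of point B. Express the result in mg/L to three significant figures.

11.6 µg/L = 0.0116 mg/L.
94 L/s = 0.094 m³/s.
After input A: C = (12·0.0116 + 0.094·3.45) / 12.09 = 0.03832 mg/L.
After input B: C = (12.09·0.03832 + 0.719·11.2) / 12.81 = 0.6647 mg/L.

0.665 mg/L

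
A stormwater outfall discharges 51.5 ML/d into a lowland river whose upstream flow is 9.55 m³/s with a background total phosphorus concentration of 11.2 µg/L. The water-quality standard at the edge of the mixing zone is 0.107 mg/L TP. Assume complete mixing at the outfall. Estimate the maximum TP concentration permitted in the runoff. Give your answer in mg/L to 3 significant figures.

1.64 mg/L

51.5 ML/d = 0.5961 m³/s.
11.2 µg/L = 0.0112 mg/L.
Mass balance: 0.107·10.15 = 0.5961·Cₑ + 9.55·0.0112.
Cₑ = (1.086 − 0.107) / 0.5961 = 1.642 mg/L.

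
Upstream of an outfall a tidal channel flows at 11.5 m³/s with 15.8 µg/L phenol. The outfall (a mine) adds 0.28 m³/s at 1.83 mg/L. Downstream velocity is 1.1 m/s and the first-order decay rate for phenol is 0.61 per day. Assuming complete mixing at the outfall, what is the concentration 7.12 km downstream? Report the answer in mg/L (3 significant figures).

15.8 µg/L = 0.0158 mg/L.
After complete mixing, C₀ = (0.28·1.83 + 11.5·0.0158) / 11.78 = 0.05892 mg/L.
Travel time t = 7120 m / 1.1 m/s = 6473 s = 0.07492 d.
C = 0.05892·exp(−0.61·0.07492) = 0.05892·0.9553 = 0.05629 mg/L.

0.0563 mg/L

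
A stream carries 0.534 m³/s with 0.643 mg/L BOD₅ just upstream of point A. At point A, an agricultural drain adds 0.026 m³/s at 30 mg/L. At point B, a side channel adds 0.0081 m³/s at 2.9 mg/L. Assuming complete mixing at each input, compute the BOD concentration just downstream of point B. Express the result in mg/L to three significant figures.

2.02 mg/L

After input A: C = (0.534·0.643 + 0.026·30) / 0.56 = 2.006 mg/L.
After input B: C = (0.56·2.006 + 0.0081·2.9) / 0.5681 = 2.019 mg/L.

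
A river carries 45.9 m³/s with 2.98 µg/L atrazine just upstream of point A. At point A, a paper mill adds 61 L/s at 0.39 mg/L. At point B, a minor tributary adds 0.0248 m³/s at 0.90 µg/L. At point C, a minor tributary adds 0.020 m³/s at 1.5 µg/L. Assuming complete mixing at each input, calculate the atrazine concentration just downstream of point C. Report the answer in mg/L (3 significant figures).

2.98 µg/L = 0.00298 mg/L.
61 L/s = 0.061 m³/s.
After input A: C = (45.9·0.00298 + 0.061·0.39) / 45.96 = 0.003494 mg/L.
0.90 µg/L = 0.0009 mg/L.
After input B: C = (45.96·0.003494 + 0.0248·0.0009) / 45.99 = 0.003492 mg/L.
1.5 µg/L = 0.0015 mg/L.
After input C: C = (45.99·0.003492 + 0.02·0.0015) / 46.01 = 0.003491 mg/L.

0.00349 mg/L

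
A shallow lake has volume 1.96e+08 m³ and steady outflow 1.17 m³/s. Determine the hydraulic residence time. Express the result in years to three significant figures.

5.31 yr

Q = 1.17 m³/s × 3.156e+07 s/yr = 3.692e+07 m³/yr.
Hydraulic residence time τ = V/Q = 1.96e+08/3.692e+07 = 5.308 yr.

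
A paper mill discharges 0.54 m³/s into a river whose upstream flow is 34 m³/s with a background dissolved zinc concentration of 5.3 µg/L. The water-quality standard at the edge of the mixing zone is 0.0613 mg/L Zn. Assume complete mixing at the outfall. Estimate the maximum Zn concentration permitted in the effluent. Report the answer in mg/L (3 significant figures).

3.59 mg/L

5.3 µg/L = 0.0053 mg/L.
Mass balance: 0.0613·34.54 = 0.54·Cₑ + 34·0.0053.
Cₑ = (2.117 − 0.1802) / 0.54 = 3.587 mg/L.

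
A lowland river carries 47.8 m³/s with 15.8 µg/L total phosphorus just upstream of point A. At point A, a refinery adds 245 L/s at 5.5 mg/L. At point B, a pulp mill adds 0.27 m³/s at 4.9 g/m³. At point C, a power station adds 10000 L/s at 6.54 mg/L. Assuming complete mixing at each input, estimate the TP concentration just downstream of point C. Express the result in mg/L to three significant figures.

1.18 mg/L

15.8 µg/L = 0.0158 mg/L.
245 L/s = 0.245 m³/s.
After input A: C = (47.8·0.0158 + 0.245·5.5) / 48.04 = 0.04377 mg/L.
After input B: C = (48.04·0.04377 + 0.27·4.9) / 48.31 = 0.0709 mg/L.
10000 L/s = 10 m³/s.
After input C: C = (48.31·0.0709 + 10·6.54) / 58.31 = 1.18 mg/L.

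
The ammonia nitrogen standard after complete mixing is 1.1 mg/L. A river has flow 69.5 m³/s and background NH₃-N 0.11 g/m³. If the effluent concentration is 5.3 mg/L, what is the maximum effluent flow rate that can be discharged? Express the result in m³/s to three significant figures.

16.4 m³/s

Mass balance at complete mixing: C_std·(Q_w + Q_r) = Q_w·C_e + Q_r·C_b.
Rearranging, Q_w = Q_r·(C_std − C_b)/(C_e − C_std) = 69.5·(1.1 − 0.11) / (5.3 − 1.1) = 16.38 m³/s.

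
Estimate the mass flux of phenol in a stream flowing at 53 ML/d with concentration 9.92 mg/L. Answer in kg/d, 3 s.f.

526 kg/d

53 ML/d = 0.6134 m³/s.
Mass flux = Q·C = 0.6134 m³/s × 9.92 g/m³ = 6.085 g/s.
= 6.085 g/s × 86.4 = 525.8 kg/d.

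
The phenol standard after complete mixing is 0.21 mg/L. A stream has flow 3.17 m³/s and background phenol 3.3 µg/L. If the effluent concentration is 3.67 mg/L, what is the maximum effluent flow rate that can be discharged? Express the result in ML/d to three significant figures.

3.3 µg/L = 0.0033 mg/L.
Mass balance at complete mixing: C_std·(Q_w + Q_r) = Q_w·C_e + Q_r·C_b.
Rearranging, Q_w = Q_r·(C_std − C_b)/(C_e − C_std) = 3.17·(0.21 − 0.0033) / (3.67 − 0.21) = 0.1894 m³/s.
= 16.36 ML/d.

16.4 ML/d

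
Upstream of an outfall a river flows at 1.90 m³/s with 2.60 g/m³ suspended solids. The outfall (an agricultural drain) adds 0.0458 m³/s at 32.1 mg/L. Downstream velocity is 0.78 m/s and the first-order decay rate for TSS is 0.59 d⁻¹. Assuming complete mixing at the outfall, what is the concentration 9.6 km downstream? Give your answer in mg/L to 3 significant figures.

After complete mixing, C₀ = (0.0458·32.1 + 1.9·2.6) / 1.946 = 3.294 mg/L.
Travel time t = 9600 m / 0.78 m/s = 1.231e+04 s = 0.1425 d.
C = 3.294·exp(−0.59·0.1425) = 3.294·0.9194 = 3.029 mg/L.

3.03 mg/L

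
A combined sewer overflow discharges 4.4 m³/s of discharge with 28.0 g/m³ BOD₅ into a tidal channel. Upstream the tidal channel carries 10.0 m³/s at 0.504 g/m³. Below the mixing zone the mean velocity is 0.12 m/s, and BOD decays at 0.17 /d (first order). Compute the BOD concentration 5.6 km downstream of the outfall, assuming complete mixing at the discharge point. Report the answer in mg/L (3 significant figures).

8.12 mg/L

After complete mixing, C₀ = (4.4·28 + 10·0.504) / 14.4 = 8.906 mg/L.
Travel time t = 5600 m / 0.12 m/s = 4.667e+04 s = 0.5401 d.
C = 8.906·exp(−0.17·0.5401) = 8.906·0.9123 = 8.124 mg/L.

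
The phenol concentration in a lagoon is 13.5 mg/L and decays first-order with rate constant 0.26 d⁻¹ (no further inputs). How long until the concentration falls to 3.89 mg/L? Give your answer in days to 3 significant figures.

4.79 d

t = ln(C₀/C)/k = ln(13.5/3.89)/0.26 = 1.244/0.26 = 4.786 d.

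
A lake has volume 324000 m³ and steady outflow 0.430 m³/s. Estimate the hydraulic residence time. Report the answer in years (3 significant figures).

Q = 0.430 m³/s × 3.156e+07 s/yr = 1.357e+07 m³/yr.
Hydraulic residence time τ = V/Q = 324000/1.357e+07 = 0.02388 yr.

0.0239 yr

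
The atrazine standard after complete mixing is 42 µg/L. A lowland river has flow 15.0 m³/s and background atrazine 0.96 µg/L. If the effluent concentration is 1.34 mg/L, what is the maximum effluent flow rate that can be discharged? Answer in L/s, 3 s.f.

0.96 µg/L = 0.00096 mg/L.
42 µg/L = 0.042 mg/L.
Mass balance at complete mixing: C_std·(Q_w + Q_r) = Q_w·C_e + Q_r·C_b.
Rearranging, Q_w = Q_r·(C_std − C_b)/(C_e − C_std) = 15.0·(0.042 − 0.00096) / (1.34 − 0.042) = 0.4743 m³/s.
= 474.3 L/s.

474 L/s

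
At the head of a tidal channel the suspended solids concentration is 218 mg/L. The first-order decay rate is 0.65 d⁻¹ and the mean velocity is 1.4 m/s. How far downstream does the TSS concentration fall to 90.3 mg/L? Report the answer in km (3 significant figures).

164 km

From C = C₀·e^(−kt), t = ln(C₀/C)/k = ln(218/90.3)/0.65 = 0.8814/0.65 = 1.356 d.
Distance = v·t = 1.4 m/s × 1.172e+05 s = 1.64e+05 m = 164 km.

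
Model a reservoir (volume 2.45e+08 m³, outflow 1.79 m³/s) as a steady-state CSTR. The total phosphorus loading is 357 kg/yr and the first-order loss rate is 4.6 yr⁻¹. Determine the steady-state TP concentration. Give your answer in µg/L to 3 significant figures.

Outflow Q = 1.79 m³/s × 3.156e+07 s/yr = 5.649e+07 m³/yr.
Steady-state CSTR mass balance: W = Q·C + k·V·C, so C = W/(Q + kV).
Q + kV = 5.649e+07 + 4.6·2.45e+08 = 1.183e+09 m³/yr.
C = 357/1.183e+09 = 3.017e-07 kg/m³ = 0.0003017 mg/L = 0.3017 µg/L.

0.302 µg/L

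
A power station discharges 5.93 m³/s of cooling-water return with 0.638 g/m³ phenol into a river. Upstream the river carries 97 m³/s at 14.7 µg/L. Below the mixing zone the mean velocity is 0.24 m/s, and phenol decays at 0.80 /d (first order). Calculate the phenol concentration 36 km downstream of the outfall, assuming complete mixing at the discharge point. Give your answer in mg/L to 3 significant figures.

14.7 µg/L = 0.0147 mg/L.
After complete mixing, C₀ = (5.93·0.638 + 97·0.0147) / 102.9 = 0.05061 mg/L.
Travel time t = 3.6e+04 m / 0.24 m/s = 1.5e+05 s = 1.736 d.
C = 0.05061·exp(−0.80·1.736) = 0.05061·0.2494 = 0.01262 mg/L.

0.0126 mg/L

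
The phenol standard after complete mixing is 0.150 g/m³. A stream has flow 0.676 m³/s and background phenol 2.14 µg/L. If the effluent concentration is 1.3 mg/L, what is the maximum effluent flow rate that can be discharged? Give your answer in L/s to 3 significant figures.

86.9 L/s

2.14 µg/L = 0.00214 mg/L.
Mass balance at complete mixing: C_std·(Q_w + Q_r) = Q_w·C_e + Q_r·C_b.
Rearranging, Q_w = Q_r·(C_std − C_b)/(C_e − C_std) = 0.676·(0.15 − 0.00214) / (1.3 − 0.15) = 0.08692 m³/s.
= 86.92 L/s.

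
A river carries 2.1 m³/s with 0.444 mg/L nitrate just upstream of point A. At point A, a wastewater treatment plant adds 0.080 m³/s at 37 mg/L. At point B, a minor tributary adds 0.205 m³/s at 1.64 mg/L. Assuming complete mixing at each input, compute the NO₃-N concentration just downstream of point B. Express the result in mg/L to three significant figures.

After input A: C = (2.1·0.444 + 0.08·37) / 2.18 = 1.786 mg/L.
After input B: C = (2.18·1.786 + 0.205·1.64) / 2.385 = 1.773 mg/L.

1.77 mg/L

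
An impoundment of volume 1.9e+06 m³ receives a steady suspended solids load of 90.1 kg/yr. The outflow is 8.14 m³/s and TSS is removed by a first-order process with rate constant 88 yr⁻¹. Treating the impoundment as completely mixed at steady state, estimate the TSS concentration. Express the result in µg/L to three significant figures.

0.212 µg/L

Outflow Q = 8.14 m³/s × 3.156e+07 s/yr = 2.569e+08 m³/yr.
Steady-state CSTR mass balance: W = Q·C + k·V·C, so C = W/(Q + kV).
Q + kV = 2.569e+08 + 88·1.9e+06 = 4.241e+08 m³/yr.
C = 90.1/4.241e+08 = 2.125e-07 kg/m³ = 0.0002125 mg/L = 0.2125 µg/L.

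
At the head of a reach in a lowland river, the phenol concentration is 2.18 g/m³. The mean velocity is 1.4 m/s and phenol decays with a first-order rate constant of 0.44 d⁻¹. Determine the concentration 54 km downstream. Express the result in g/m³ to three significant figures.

Travel time t = 54 km / 1.4 m/s = 5.4e+04/1.4 = 3.857e+04 s = 0.4464 d.
First-order decay: C = 2.18·exp(−0.44·0.4464) = 2.18·0.8217 = 1.791 g/m³.

1.79 g/m³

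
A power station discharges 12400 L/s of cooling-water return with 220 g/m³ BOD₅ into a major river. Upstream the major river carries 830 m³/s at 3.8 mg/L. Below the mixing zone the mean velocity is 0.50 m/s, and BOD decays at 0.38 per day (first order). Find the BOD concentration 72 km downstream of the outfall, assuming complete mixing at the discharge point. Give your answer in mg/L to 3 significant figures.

12400 L/s = 12.4 m³/s.
After complete mixing, C₀ = (12.4·220 + 830·3.8) / 842.4 = 6.982 mg/L.
Travel time t = 7.2e+04 m / 0.50 m/s = 1.44e+05 s = 1.667 d.
C = 6.982·exp(−0.38·1.667) = 6.982·0.5308 = 3.706 mg/L.

3.71 mg/L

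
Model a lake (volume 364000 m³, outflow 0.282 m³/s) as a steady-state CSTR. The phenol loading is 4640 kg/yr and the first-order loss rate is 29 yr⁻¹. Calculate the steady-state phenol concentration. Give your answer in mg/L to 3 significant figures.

0.238 mg/L

Outflow Q = 0.282 m³/s × 3.156e+07 s/yr = 8.899e+06 m³/yr.
Steady-state CSTR mass balance: W = Q·C + k·V·C, so C = W/(Q + kV).
Q + kV = 8.899e+06 + 29·364000 = 1.946e+07 m³/yr.
C = 4640/1.946e+07 = 0.0002385 kg/m³ = 0.2385 mg/L.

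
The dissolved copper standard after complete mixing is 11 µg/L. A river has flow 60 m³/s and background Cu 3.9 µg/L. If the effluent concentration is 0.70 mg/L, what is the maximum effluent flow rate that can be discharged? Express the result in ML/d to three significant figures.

3.9 µg/L = 0.0039 mg/L.
11 µg/L = 0.011 mg/L.
Mass balance at complete mixing: C_std·(Q_w + Q_r) = Q_w·C_e + Q_r·C_b.
Rearranging, Q_w = Q_r·(C_std − C_b)/(C_e − C_std) = 60·(0.011 − 0.0039) / (0.7 − 0.011) = 0.6183 m³/s.
= 53.42 ML/d.

53.4 ML/d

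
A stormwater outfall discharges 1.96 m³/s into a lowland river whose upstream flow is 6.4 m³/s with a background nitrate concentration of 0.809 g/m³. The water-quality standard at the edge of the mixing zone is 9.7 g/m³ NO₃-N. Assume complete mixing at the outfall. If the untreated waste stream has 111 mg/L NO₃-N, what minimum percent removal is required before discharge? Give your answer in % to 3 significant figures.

Mass balance: 9.7·8.36 = 1.96·Cₑ + 6.4·0.809.
Cₑ = (81.09 − 5.178) / 1.96 = 38.73 mg/L.
Required removal = 1 − 38.73/111 = 65.11 %.

65.1 %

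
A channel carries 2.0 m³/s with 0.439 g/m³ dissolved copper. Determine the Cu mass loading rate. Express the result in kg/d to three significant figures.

75.9 kg/d

Mass flux = Q·C = 2 m³/s × 0.439 g/m³ = 0.878 g/s.
= 0.878 g/s × 86.4 = 75.86 kg/d.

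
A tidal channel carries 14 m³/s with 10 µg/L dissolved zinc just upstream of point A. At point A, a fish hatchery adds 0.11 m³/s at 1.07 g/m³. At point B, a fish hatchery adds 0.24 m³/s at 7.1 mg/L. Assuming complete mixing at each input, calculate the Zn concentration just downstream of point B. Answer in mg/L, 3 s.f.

0.137 mg/L

10 µg/L = 0.01 mg/L.
After input A: C = (14·0.01 + 0.11·1.07) / 14.11 = 0.01826 mg/L.
After input B: C = (14.11·0.01826 + 0.24·7.1) / 14.35 = 0.1367 mg/L.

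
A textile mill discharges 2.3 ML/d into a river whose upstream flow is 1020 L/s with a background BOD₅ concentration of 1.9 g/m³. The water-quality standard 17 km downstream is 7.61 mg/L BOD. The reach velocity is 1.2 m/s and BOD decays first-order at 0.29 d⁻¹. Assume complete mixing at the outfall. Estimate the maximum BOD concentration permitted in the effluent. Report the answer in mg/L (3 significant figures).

2.3 ML/d = 0.02662 m³/s.
1020 L/s = 1.02 m³/s.
Travel time to the compliance point: t = 1.7e+04/1.2 = 1.417e+04 s = 0.164 d; decay factor exp(−0.29·0.164) = 0.9536.
So the concentration just after mixing may be at most 7.61/0.9536 = 7.981 mg/L.
Mass balance: 7.981·1.047 = 0.02662·Cₑ + 1.02·1.9.
Cₑ = (8.353 − 1.938) / 0.02662 = 241 mg/L.

241 mg/L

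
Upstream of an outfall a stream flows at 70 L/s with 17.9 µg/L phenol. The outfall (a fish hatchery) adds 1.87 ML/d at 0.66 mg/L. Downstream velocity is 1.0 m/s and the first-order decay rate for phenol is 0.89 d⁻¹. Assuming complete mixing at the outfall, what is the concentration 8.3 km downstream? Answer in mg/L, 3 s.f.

0.156 mg/L

1.87 ML/d = 0.02164 m³/s.
70 L/s = 0.07 m³/s.
17.9 µg/L = 0.0179 mg/L.
After complete mixing, C₀ = (0.02164·0.66 + 0.07·0.0179) / 0.09164 = 0.1695 mg/L.
Travel time t = 8300 m / 1.0 m/s = 8300 s = 0.09606 d.
C = 0.1695·exp(−0.89·0.09606) = 0.1695·0.9181 = 0.1557 mg/L.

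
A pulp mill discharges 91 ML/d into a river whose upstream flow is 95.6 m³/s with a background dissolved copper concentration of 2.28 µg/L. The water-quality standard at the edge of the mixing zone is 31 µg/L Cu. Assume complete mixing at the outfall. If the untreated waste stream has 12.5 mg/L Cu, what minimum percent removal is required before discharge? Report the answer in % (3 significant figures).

91 ML/d = 1.053 m³/s.
2.28 µg/L = 0.00228 mg/L.
31 µg/L = 0.031 mg/L.
Mass balance: 0.031·96.65 = 1.053·Cₑ + 95.6·0.00228.
Cₑ = (2.996 − 0.218) / 1.053 = 2.638 mg/L.
Required removal = 1 − 2.638/12.5 = 78.9 %.

78.9 %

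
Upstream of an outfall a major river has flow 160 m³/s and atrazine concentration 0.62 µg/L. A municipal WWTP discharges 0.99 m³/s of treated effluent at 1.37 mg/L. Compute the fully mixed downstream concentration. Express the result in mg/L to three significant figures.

0.00904 mg/L

0.62 µg/L = 0.00062 mg/L.
By mass balance at complete mixing, C = (0.99·1.37 + 160·0.00062) / (0.99 + 160) = 1.456/161 = 0.009041 mg/L.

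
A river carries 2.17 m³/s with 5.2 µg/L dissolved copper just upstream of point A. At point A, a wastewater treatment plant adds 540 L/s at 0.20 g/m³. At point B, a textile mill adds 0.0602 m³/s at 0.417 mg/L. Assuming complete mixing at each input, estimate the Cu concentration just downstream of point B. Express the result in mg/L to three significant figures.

0.0521 mg/L

5.2 µg/L = 0.0052 mg/L.
540 L/s = 0.54 m³/s.
After input A: C = (2.17·0.0052 + 0.54·0.2) / 2.71 = 0.04402 mg/L.
After input B: C = (2.71·0.04402 + 0.0602·0.417) / 2.77 = 0.05212 mg/L.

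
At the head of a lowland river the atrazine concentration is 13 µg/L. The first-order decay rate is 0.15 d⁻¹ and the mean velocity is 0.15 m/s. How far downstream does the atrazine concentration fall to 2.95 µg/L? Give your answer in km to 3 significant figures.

From C = C₀·e^(−kt), t = ln(C₀/C)/k = ln(13/2.95)/0.15 = 1.483/0.15 = 9.888 d.
Distance = v·t = 0.15 m/s × 8.543e+05 s = 1.281e+05 m = 128.1 km.

128 km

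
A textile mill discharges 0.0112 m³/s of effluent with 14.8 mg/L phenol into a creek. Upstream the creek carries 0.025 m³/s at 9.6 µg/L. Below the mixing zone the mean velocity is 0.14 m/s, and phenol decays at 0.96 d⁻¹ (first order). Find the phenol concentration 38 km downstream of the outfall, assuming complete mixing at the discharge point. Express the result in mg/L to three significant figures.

0.225 mg/L

9.6 µg/L = 0.0096 mg/L.
After complete mixing, C₀ = (0.0112·14.8 + 0.025·0.0096) / 0.0362 = 4.586 mg/L.
Travel time t = 3.8e+04 m / 0.14 m/s = 2.714e+05 s = 3.142 d.
C = 4.586·exp(−0.96·3.142) = 4.586·0.049 = 0.2247 mg/L.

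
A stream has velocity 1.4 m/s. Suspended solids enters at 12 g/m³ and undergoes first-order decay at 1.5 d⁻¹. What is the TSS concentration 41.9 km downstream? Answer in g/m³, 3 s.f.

Travel time t = 41.9 km / 1.4 m/s = 4.19e+04/1.4 = 2.993e+04 s = 0.3464 d.
First-order decay: C = 12·exp(−1.5·0.3464) = 12·0.5948 = 7.137 g/m³.

7.14 g/m³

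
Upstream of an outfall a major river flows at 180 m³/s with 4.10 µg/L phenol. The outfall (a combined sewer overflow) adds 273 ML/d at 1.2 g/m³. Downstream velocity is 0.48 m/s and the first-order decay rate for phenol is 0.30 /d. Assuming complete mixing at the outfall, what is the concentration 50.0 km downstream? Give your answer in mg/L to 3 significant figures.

0.0172 mg/L

273 ML/d = 3.16 m³/s.
4.10 µg/L = 0.0041 mg/L.
After complete mixing, C₀ = (3.16·1.2 + 180·0.0041) / 183.2 = 0.02473 mg/L.
Travel time t = 5e+04 m / 0.48 m/s = 1.042e+05 s = 1.206 d.
C = 0.02473·exp(−0.30·1.206) = 0.02473·0.6965 = 0.01722 mg/L.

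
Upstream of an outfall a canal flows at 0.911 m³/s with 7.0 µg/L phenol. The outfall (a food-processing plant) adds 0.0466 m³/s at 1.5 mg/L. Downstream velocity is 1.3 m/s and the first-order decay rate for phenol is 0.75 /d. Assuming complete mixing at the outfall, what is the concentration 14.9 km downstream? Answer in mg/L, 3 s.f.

0.0721 mg/L

7.0 µg/L = 0.007 mg/L.
After complete mixing, C₀ = (0.0466·1.5 + 0.911·0.007) / 0.9576 = 0.07965 mg/L.
Travel time t = 1.49e+04 m / 1.3 m/s = 1.146e+04 s = 0.1327 d.
C = 0.07965·exp(−0.75·0.1327) = 0.07965·0.9053 = 0.07211 mg/L.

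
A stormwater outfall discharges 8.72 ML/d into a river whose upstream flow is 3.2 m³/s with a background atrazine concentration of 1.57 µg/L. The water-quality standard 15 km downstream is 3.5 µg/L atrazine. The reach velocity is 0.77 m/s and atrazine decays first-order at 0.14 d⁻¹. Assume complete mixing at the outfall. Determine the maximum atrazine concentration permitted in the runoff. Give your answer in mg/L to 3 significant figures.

8.72 ML/d = 0.1009 m³/s.
1.57 µg/L = 0.00157 mg/L.
3.5 µg/L = 0.0035 mg/L.
Travel time to the compliance point: t = 1.5e+04/0.77 = 1.948e+04 s = 0.2255 d; decay factor exp(−0.14·0.2255) = 0.9689.
So the concentration just after mixing may be at most 0.0035/0.9689 = 0.003612 mg/L.
Mass balance: 0.003612·3.301 = 0.1009·Cₑ + 3.2·0.00157.
Cₑ = (0.01192 − 0.005024) / 0.1009 = 0.06836 mg/L.

0.0684 mg/L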